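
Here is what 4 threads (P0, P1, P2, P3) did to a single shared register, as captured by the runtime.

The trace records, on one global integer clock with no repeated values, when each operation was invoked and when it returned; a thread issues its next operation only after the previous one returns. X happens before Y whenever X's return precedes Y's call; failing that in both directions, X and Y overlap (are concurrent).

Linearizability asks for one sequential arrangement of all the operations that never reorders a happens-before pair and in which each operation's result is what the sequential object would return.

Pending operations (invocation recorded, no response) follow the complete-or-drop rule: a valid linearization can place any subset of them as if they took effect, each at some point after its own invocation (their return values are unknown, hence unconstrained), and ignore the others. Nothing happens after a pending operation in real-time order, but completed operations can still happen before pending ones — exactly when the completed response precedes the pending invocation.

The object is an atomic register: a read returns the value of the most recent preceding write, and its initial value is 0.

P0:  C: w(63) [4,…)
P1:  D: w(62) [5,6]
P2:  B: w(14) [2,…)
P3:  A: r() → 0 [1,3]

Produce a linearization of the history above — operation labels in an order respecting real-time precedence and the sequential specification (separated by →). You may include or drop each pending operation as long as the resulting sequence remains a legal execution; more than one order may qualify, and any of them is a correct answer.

A → B → C → D

step 1: A r() → 0 — value 0
step 2: B w(14) (pending, included) — value 14
step 3: C w(63) (pending, included) — value 63
step 4: D w(62) — value 62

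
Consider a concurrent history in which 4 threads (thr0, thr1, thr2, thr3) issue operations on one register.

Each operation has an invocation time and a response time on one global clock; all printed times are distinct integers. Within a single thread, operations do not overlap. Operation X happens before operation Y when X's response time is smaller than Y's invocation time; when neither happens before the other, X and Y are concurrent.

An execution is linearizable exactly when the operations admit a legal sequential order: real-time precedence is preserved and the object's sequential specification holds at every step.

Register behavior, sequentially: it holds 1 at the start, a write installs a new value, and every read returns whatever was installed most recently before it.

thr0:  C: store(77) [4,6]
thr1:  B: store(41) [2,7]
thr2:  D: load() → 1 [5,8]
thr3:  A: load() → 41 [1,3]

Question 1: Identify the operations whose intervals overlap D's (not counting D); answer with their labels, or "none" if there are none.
B, C

D spans [5,8]: anything still running between times 5 and 8 counts as concurrent
A [1,3]: before
B [2,7]: concurrent
C [4,6]: concurrent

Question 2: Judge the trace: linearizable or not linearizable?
not linearizable

the violation lands at event 8, D's response at time 8: events 1..7 linearize, events 1..8 do not
every one of the 8 real-time-consistent orders over 4 completed register ops fails the sequential spec
for example A, B, C, D fails at step 1: A load() → 41 is not legal there
for example A, B, D, C fails at step 1: A load() → 41 is not legal there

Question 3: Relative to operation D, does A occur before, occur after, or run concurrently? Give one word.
before

A spans [1,3], D spans [5,8]
resp(A)=3 < inv(D)=5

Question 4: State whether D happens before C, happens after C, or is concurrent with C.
concurrent

D spans [5,8], C spans [4,6]
the intervals overlap in both directions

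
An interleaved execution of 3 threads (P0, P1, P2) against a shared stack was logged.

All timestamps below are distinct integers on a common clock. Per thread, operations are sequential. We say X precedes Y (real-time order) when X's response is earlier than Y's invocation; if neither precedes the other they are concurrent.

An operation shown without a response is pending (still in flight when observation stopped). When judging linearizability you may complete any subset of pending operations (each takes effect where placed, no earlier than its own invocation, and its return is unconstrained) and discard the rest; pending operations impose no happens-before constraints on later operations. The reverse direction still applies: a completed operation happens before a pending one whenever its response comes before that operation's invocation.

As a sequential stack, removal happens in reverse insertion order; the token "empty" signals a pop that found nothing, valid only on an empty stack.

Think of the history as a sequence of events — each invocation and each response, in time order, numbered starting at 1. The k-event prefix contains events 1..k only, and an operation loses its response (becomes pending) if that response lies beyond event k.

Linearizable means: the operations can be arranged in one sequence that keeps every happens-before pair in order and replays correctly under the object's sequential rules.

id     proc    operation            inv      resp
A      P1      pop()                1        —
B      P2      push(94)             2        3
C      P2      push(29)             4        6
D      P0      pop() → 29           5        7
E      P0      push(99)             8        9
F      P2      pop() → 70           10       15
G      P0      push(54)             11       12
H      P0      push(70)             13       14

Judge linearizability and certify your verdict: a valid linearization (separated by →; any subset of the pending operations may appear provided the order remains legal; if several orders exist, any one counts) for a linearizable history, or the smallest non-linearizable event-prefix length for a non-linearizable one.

linearizable — witness: A → B → C → D → E → G → H → F

after step 1 (A pop() (pending, included)): stack <>
after step 2 (B push(94)): stack <94>
after step 3 (C push(29)): stack <94,29>
after step 4 (D pop() → 29): stack <94>
after step 5 (E push(99)): stack <94,99>
after step 6 (G push(54)): stack <94,99,54>
after step 7 (H push(70)): stack <94,99,54,70>
after step 8 (F pop() → 70): stack <94,99,54>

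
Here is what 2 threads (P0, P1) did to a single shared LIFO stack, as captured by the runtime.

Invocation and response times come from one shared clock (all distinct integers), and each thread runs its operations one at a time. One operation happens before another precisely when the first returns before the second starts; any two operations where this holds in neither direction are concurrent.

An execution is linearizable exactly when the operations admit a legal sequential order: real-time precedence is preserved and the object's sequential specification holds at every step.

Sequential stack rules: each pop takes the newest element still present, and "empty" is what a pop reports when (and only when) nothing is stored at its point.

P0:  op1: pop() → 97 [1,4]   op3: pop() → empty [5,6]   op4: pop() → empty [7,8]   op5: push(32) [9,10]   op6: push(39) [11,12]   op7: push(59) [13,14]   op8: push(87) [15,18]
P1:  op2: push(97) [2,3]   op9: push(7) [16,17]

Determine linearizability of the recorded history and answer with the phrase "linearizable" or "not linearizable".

linearizable

one valid linearization: op2, op1, op3, op4, op5, op6, op7, op8, op9
step 1: op2 push(97) — stack <97>
step 2: op1 pop() → 97 — stack <>
step 3: op3 pop() → empty — stack <>
step 4: op4 pop() → empty — stack <>
step 5: op5 push(32) — stack <32>
step 6: op6 push(39) — stack <32,39>
step 7: op7 push(59) — stack <32,39,59>
step 8: op8 push(87) — stack <32,39,59,87>
step 9: op9 push(7) — stack <32,39,59,87,7>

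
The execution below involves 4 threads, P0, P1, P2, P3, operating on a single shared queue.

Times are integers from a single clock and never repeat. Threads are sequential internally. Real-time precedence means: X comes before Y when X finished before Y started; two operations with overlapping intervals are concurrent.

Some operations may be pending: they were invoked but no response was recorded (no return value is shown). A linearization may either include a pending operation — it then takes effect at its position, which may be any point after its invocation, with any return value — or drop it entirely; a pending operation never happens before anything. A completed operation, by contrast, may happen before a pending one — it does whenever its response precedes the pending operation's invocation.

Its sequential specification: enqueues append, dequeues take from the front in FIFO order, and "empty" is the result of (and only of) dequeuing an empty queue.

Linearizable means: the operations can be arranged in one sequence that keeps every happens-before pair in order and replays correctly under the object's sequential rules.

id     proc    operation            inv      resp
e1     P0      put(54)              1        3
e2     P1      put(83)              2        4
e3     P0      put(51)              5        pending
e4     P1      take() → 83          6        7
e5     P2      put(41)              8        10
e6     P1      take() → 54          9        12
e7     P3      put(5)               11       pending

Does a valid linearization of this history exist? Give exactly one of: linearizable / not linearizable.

witness order: e2, e1, e3, e4, e5, e6
after step 1 (e2 put(83)): queue <83>
after step 2 (e1 put(54)): queue <83,54>
after step 3 (e3 put(51) (pending, included)): queue <83,54,51>
after step 4 (e4 take() → 83): queue <54,51>
after step 5 (e5 put(41)): queue <54,51,41>
after step 6 (e6 take() → 54): queue <51,41>

linearizable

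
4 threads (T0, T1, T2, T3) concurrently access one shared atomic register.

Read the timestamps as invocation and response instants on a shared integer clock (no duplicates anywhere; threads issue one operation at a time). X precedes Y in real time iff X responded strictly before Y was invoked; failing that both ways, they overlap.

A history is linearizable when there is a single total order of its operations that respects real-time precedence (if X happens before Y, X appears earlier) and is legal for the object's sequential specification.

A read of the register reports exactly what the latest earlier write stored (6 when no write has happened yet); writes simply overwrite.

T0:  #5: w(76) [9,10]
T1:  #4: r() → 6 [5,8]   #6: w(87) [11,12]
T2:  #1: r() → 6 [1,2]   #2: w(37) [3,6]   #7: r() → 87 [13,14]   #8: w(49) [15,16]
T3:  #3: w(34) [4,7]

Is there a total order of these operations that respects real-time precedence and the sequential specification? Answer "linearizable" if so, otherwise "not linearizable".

a witness: #1, #4, #2, #3, #5, #6, #7, #8
step 1: #1 r() → 6 — value 6
step 2: #4 r() → 6 — value 6
step 3: #2 w(37) — value 37
step 4: #3 w(34) — value 34
step 5: #5 w(76) — value 76
step 6: #6 w(87) — value 87
step 7: #7 r() → 87 — value 87
step 8: #8 w(49) — value 49

linearizable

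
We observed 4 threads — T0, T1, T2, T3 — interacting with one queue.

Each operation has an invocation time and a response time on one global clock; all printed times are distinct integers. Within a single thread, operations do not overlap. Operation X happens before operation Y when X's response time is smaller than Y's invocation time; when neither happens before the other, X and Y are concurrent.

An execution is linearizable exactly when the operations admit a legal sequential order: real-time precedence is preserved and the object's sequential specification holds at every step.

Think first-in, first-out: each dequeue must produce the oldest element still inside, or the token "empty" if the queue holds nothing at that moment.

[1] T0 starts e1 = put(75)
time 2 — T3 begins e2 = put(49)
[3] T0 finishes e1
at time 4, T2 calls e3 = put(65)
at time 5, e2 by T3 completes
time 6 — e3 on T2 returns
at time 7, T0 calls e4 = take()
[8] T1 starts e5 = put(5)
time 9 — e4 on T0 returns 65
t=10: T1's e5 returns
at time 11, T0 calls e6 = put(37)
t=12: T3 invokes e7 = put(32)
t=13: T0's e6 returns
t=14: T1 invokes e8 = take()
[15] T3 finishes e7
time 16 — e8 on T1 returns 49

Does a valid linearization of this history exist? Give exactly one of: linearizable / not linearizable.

not linearizable

through event 8 a valid linearization exists; event 9 (e4 responding at time 9) ends that
3 orders of the 4 completed queue ops respect real time; none is legal
include/drop combinations of the 1 pending operation (e5) were all tried; none helps
e.g. e1, e2, e3, e4 (pending dropped): illegal at step 4, since e4 take() → 65 cannot apply there
e.g. e1, e3, e2, e4 (pending dropped): illegal at step 4, since e4 take() → 65 cannot apply there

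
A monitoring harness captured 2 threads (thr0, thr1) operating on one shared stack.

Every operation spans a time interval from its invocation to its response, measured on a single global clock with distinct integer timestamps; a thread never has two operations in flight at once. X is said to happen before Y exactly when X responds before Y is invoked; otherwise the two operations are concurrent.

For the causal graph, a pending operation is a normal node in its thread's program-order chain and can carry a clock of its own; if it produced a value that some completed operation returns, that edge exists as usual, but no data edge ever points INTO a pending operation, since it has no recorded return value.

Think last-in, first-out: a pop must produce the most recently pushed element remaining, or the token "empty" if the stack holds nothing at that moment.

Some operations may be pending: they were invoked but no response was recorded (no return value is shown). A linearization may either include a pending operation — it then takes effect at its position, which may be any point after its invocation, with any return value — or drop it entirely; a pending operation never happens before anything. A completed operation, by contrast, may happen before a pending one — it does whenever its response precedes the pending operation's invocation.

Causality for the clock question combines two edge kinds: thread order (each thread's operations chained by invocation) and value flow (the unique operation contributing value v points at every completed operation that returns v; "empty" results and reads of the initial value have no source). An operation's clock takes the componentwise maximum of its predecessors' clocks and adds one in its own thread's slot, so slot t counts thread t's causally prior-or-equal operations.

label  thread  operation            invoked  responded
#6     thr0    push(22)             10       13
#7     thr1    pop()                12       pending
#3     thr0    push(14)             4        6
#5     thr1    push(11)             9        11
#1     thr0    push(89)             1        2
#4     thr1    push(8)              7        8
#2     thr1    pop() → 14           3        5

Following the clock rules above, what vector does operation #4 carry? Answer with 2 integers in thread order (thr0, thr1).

VC(#1, invoked at 1): no causal predecessors; +1 on thr0 → (1, 0)
from VC(#1)=(1, 0), #3 (invoked 4) maxes components and bumps thr0 → (2, 0)
from VC(#3)=(2, 0), #2 (invoked 3) maxes components and bumps thr1 → (2, 1)
from VC(#3)=(2, 0), #6 (invoked 10) maxes components and bumps thr0 → (3, 0)
from VC(#2)=(2, 1), #4 (invoked 7) maxes components and bumps thr1 → (2, 2)
from VC(#4)=(2, 2), #5 (invoked 9) maxes components and bumps thr1 → (2, 3)
from VC(#5)=(2, 3), #7 (invoked 12) maxes components and bumps thr1 → (2, 4)
target: VC(#4) = (2, 2)

(2, 2)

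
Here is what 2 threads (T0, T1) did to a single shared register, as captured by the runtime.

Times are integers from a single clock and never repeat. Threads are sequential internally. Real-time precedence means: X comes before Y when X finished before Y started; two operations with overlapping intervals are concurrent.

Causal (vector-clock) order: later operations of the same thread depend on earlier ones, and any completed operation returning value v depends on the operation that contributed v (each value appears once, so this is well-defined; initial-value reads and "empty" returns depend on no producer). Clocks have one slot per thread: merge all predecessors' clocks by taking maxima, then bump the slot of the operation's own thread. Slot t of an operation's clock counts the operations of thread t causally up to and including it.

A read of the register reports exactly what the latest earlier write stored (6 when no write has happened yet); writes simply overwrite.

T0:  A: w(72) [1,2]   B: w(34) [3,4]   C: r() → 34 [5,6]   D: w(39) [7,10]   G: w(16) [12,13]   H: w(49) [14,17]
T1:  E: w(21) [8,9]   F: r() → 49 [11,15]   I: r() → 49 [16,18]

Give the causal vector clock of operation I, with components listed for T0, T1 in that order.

no predecessors for E (invoked 8): T1 increments from zero → (0, 1)
no predecessors for A (invoked 1): T0 increments from zero → (1, 0)
merge at B (invoked 3): VC(A)=(1, 0), own-thread bump on T0 → (2, 0)
merge at C (invoked 5): VC(B)=(2, 0), own-thread bump on T0 → (3, 0)
merge at D (invoked 7): VC(C)=(3, 0), own-thread bump on T0 → (4, 0)
merge at G (invoked 12): VC(D)=(4, 0), own-thread bump on T0 → (5, 0)
merge at H (invoked 14): VC(G)=(5, 0), own-thread bump on T0 → (6, 0)
merge at F (invoked 11): VC(E)=(0, 1), VC(H)=(6, 0), own-thread bump on T1 → (6, 2)
merge at I (invoked 16): VC(F)=(6, 2), VC(H)=(6, 0), own-thread bump on T1 → (6, 3)
target: VC(I) = (6, 3)

(6, 3)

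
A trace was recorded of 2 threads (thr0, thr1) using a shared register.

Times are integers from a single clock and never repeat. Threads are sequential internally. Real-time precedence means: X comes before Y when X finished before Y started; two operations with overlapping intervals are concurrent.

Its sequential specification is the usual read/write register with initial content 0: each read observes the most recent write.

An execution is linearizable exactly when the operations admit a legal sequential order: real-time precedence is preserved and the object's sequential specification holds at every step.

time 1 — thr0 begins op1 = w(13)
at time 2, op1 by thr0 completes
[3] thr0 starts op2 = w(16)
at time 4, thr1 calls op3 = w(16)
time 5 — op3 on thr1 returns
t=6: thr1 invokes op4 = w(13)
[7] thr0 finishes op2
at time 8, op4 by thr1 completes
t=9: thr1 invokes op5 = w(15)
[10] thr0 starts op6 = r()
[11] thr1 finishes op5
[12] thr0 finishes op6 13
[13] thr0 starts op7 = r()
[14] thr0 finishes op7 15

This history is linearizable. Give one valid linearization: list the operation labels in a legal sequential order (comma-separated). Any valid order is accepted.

op1, op2, op3, op4, op6, op5, op7

1. op1 w(13), leaving value 13
2. op2 w(16), leaving value 16
3. op3 w(16), leaving value 16
4. op4 w(13), leaving value 13
5. op6 r() → 13, leaving value 13
6. op5 w(15), leaving value 15
7. op7 r() → 15, leaving value 15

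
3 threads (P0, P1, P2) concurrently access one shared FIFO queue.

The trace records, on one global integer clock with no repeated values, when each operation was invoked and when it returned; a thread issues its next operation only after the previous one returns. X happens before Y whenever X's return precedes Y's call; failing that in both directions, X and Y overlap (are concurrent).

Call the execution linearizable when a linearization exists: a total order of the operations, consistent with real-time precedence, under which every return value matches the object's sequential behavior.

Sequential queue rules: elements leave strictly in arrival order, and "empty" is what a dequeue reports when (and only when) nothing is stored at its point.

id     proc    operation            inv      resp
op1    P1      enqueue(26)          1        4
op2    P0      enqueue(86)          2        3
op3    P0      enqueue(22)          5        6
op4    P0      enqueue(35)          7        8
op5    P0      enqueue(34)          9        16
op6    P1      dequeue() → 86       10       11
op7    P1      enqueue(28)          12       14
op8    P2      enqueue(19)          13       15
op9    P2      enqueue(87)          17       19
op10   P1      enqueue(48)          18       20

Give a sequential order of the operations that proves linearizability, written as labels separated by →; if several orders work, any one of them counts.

op2 → op1 → op3 → op4 → op5 → op6 → op7 → op8 → op9 → op10

1. op2 enqueue(86), leaving queue <86>
2. op1 enqueue(26), leaving queue <86,26>
3. op3 enqueue(22), leaving queue <86,26,22>
4. op4 enqueue(35), leaving queue <86,26,22,35>
5. op5 enqueue(34), leaving queue <86,26,22,35,34>
6. op6 dequeue() → 86, leaving queue <26,22,35,34>
7. op7 enqueue(28), leaving queue <26,22,35,34,28>
8. op8 enqueue(19), leaving queue <26,22,35,34,28,19>
9. op9 enqueue(87), leaving queue <26,22,35,34,28,19,87>
10. op10 enqueue(48), leaving queue <26,22,35,34,28,19,87,48>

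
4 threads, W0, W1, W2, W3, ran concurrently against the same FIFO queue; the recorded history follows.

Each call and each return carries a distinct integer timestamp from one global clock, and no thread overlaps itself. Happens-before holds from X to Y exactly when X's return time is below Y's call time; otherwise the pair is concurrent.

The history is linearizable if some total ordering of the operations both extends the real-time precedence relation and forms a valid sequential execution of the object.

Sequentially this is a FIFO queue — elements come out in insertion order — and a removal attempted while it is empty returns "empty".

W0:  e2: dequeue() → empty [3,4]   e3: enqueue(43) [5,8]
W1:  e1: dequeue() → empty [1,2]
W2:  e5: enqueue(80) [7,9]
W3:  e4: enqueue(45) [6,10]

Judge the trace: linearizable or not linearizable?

one valid linearization: e1, e2, e3, e4, e5
after step 1 (e1 dequeue() → empty): queue <>
after step 2 (e2 dequeue() → empty): queue <>
after step 3 (e3 enqueue(43)): queue <43>
after step 4 (e4 enqueue(45)): queue <43,45>
after step 5 (e5 enqueue(80)): queue <43,45,80>

linearizable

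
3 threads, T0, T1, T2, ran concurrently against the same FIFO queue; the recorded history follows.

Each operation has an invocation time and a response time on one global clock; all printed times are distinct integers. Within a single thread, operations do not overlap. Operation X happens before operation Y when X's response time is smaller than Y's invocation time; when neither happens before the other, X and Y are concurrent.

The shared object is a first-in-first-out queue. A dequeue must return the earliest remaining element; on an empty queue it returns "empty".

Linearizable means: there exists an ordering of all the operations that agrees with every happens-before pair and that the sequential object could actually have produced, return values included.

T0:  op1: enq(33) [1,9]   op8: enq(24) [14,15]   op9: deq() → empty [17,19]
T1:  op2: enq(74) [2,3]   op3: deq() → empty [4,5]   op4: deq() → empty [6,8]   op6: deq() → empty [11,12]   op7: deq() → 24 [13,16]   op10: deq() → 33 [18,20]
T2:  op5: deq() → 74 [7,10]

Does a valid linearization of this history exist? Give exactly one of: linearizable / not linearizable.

through event 4 a valid linearization exists; event 5 (op3 responding at time 5) ends that
the sole real-time-consistent order of 2 completed operations fails the FIFO queue replay
no escape via the 1 pending operation (op1): every completion choice fails
for example op2, op3 (pending dropped) fails at step 2: op3 deq() → empty is not legal there

not linearizable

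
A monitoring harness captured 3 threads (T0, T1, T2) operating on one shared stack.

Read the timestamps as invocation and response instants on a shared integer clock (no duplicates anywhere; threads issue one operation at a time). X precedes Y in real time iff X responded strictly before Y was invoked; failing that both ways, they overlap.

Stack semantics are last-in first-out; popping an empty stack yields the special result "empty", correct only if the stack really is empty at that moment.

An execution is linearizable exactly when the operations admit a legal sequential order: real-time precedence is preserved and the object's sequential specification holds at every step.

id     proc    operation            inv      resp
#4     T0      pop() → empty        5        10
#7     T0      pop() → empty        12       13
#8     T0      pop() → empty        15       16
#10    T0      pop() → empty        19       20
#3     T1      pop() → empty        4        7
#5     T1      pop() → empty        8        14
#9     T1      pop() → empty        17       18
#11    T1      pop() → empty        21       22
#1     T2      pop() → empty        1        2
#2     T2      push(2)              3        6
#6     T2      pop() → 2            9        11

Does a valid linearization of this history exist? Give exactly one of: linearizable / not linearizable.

one valid linearization: #1, #3, #2, #6, #4, #5, #7, #8, #9, #10, #11
after step 1 (#1 pop() → empty): stack <>
after step 2 (#3 pop() → empty): stack <>
after step 3 (#2 push(2)): stack <2>
after step 4 (#6 pop() → 2): stack <>
after step 5 (#4 pop() → empty): stack <>
after step 6 (#5 pop() → empty): stack <>
after step 7 (#7 pop() → empty): stack <>
after step 8 (#8 pop() → empty): stack <>
after step 9 (#9 pop() → empty): stack <>
after step 10 (#10 pop() → empty): stack <>
after step 11 (#11 pop() → empty): stack <>

linearizable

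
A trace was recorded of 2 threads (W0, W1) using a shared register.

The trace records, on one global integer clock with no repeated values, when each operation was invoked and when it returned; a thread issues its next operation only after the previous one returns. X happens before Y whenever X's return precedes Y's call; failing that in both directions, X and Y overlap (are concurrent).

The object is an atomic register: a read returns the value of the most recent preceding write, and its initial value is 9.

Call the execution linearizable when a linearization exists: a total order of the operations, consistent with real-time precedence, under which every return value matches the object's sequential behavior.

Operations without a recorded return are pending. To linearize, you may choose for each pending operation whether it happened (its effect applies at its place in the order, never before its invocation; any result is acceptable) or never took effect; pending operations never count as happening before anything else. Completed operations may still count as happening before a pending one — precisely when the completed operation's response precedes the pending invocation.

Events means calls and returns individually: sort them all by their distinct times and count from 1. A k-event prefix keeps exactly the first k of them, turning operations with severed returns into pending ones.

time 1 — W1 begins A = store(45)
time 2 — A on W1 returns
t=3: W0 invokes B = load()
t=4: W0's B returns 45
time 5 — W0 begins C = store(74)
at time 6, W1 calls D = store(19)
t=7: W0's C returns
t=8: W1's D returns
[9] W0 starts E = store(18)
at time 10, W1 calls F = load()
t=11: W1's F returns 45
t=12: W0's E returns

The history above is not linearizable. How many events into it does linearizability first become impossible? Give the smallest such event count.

11

events 1..10 are linearizable, e.g. via A, B, C, D:
step 1: A store(45) — value 45
step 2: B load() → 45 — value 45
step 3: C store(74) — value 74
step 4: D store(19) — value 19
event 11 — F's response, time 11 — after it, nothing linearizes
no completion choice of the 1 pending operation (E) rescues it — every subset was tried
sample order A, B, C, D, F (pending dropped) stalls at step 5 — F load() → 45 has no legal effect
sample order A, B, D, C, F (pending dropped) stalls at step 5 — F load() → 45 has no legal effect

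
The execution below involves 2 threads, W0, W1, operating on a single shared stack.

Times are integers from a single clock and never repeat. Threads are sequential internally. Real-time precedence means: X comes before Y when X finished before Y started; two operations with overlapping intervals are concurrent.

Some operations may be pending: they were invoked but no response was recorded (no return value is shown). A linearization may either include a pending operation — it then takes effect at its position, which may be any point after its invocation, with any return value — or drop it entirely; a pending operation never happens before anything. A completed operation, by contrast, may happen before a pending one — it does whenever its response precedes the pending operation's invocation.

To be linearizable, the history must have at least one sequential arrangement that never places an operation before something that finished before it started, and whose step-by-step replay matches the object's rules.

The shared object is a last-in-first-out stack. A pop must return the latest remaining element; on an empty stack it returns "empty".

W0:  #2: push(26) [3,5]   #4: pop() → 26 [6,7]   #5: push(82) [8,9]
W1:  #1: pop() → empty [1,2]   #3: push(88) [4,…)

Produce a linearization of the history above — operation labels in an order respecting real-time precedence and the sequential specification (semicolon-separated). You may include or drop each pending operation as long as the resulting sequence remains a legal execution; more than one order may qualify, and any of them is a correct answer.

step 1: #1 pop() → empty — stack <>
step 2: #2 push(26) — stack <26>
step 3: #4 pop() → 26 — stack <>
step 4: #3 push(88) (pending, included) — stack <88>
step 5: #5 push(82) — stack <88,82>

#1; #2; #4; #3; #5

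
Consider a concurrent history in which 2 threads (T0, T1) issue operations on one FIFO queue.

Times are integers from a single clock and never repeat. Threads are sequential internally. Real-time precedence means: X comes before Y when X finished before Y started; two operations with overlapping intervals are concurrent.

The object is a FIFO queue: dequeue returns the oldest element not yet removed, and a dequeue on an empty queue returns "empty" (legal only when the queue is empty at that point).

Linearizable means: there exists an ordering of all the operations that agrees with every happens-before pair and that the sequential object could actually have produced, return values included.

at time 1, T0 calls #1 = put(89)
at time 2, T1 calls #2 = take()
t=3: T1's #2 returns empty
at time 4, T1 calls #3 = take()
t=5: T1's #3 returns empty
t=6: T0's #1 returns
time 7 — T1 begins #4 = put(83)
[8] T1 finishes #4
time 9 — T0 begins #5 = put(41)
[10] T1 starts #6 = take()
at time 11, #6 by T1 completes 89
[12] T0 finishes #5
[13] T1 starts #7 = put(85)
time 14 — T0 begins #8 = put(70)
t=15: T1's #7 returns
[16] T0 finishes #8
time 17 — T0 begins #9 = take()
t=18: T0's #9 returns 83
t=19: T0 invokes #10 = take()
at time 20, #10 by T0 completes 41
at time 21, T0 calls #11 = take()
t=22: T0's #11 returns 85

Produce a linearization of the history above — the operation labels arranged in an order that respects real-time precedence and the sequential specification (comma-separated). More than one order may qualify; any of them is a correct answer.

after step 1 (#2 take() → empty): queue <>
after step 2 (#3 take() → empty): queue <>
after step 3 (#1 put(89)): queue <89>
after step 4 (#4 put(83)): queue <89,83>
after step 5 (#5 put(41)): queue <89,83,41>
after step 6 (#6 take() → 89): queue <83,41>
after step 7 (#7 put(85)): queue <83,41,85>
after step 8 (#8 put(70)): queue <83,41,85,70>
after step 9 (#9 take() → 83): queue <41,85,70>
after step 10 (#10 take() → 41): queue <85,70>
after step 11 (#11 take() → 85): queue <70>

#2, #3, #1, #4, #5, #6, #7, #8, #9, #10, #11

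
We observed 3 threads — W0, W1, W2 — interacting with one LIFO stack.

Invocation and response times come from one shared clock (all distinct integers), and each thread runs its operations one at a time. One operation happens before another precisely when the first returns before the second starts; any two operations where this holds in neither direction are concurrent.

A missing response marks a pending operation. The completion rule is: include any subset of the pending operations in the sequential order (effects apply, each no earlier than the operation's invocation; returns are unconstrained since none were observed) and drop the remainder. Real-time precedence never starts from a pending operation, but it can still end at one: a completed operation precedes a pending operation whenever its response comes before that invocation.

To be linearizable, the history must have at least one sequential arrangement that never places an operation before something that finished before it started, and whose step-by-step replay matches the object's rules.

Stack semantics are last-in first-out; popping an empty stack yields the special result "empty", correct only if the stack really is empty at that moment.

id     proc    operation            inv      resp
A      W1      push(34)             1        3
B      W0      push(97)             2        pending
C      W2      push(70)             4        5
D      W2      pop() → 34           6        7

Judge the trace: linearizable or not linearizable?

not linearizable

events 1..6 are fine; event 7 — the response of D at time 7 — makes the prefix non-linearizable
a single order respects real time; the 3 completed LIFO stack operations fail replay along it
completion choices over the 1 pending operation (B) were checked; none helps
for example A, C, D (pending dropped) fails at step 3: D pop() → 34 is not legal there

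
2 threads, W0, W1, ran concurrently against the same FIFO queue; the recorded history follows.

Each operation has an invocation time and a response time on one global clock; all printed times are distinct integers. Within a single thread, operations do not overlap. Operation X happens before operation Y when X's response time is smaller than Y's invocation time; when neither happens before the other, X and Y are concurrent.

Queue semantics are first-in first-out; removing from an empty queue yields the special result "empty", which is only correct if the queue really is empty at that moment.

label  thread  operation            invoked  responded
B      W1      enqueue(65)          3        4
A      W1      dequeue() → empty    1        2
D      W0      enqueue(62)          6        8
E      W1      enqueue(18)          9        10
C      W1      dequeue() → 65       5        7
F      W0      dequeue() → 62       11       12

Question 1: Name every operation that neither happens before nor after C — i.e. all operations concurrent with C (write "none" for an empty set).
Answer: D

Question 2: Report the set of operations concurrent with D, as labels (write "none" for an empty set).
Answer: C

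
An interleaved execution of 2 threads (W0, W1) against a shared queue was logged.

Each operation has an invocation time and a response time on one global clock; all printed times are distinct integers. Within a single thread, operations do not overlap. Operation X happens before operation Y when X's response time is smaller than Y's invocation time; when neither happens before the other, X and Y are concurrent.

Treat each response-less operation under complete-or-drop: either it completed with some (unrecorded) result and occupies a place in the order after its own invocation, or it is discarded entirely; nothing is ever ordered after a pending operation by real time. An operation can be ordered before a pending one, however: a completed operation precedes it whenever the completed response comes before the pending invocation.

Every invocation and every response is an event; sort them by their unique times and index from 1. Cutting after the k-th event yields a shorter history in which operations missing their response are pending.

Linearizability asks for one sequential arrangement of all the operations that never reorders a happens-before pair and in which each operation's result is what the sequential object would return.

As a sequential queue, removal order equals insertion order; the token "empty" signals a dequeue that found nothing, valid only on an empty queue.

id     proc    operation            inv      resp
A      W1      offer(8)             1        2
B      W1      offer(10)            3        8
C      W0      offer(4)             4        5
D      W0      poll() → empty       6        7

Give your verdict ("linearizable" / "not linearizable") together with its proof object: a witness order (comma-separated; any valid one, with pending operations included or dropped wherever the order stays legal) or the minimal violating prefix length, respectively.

not linearizable — minimal violating prefix: 7 events

events 1..6 are fine; event 7 — the response of D at time 7 — makes the prefix non-linearizable
the completed operations (3 total) allow one real-time order; the queue replay rejects it
no completion choice of the 1 pending operation (B) rescues it — every subset was tried
e.g. A, C, D (pending dropped): illegal at step 3, since D poll() → empty cannot apply there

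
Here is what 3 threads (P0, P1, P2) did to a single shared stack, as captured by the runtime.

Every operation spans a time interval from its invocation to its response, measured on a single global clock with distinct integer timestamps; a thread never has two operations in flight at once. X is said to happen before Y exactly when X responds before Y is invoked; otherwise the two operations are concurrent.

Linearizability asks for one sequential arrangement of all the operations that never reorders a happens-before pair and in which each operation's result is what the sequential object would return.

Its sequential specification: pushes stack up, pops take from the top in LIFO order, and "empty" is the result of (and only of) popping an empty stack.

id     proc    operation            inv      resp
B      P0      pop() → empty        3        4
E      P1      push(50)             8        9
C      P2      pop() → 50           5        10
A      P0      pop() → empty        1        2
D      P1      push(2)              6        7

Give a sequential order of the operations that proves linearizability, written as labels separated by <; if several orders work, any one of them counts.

1. A pop() → empty, leaving stack <>
2. B pop() → empty, leaving stack <>
3. D push(2), leaving stack <2>
4. E push(50), leaving stack <2,50>
5. C pop() → 50, leaving stack <2>

A < B < D < E < C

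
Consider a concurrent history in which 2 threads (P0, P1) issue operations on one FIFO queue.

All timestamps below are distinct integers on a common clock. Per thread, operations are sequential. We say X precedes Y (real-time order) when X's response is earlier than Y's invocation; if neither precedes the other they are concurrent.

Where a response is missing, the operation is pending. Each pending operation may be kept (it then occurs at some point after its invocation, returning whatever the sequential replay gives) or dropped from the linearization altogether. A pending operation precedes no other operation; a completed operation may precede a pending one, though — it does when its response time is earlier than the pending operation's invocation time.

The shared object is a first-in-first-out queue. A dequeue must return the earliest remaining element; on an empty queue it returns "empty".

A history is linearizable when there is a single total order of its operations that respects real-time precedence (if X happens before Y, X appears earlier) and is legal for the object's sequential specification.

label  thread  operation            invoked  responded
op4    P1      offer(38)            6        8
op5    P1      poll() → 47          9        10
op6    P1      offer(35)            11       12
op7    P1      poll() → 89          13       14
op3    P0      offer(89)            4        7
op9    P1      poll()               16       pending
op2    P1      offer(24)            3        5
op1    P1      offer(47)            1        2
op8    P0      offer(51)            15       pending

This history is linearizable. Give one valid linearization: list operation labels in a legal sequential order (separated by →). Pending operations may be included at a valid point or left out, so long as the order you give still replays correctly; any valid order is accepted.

op1 → op3 → op2 → op4 → op5 → op6 → op7

1. op1 offer(47), leaving queue <47>
2. op3 offer(89), leaving queue <47,89>
3. op2 offer(24), leaving queue <47,89,24>
4. op4 offer(38), leaving queue <47,89,24,38>
5. op5 poll() → 47, leaving queue <89,24,38>
6. op6 offer(35), leaving queue <89,24,38,35>
7. op7 poll() → 89, leaving queue <24,38,35>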